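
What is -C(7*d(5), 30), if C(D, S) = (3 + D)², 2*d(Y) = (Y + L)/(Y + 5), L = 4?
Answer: -15129/400 ≈ -37.823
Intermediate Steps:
d(Y) = (4 + Y)/(2*(5 + Y)) (d(Y) = ((Y + 4)/(Y + 5))/2 = ((4 + Y)/(5 + Y))/2 = (4 + Y)/(2*(5 + Y)))
-C(7*d(5), 30) = -(3 + 7*((4 + 5)/(2*(5 + 5))))² = -(3 + 7*((½)*9/10))² = -(3 + 7*((½)*(⅒)*9))² = -(3 + 7*(9/20))² = -(3 + 63/20)² = -(123/20)² = -1*15129/400 = -15129/400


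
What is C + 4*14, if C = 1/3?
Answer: 169/3 ≈ 56.333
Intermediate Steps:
C = 1/3 ≈ 0.33333
C + 4*14 = 1/3 + 4*14 = 1/3 + 56 = 169/3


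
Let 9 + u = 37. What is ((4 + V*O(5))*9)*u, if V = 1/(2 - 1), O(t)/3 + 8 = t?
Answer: -1260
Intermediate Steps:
u = 28 (u = -9 + 37 = 28)
O(t) = -24 + 3*t
V = 1 (V = 1/1 = 1)
((4 + V*O(5))*9)*u = ((4 + 1*(-24 + 3*5))*9)*28 = ((4 + 1*(-24 + 15))*9)*28 = ((4 + 1*(-9))*9)*28 = ((4 - 9)*9)*28 = -5*9*28 = -45*28 = -1260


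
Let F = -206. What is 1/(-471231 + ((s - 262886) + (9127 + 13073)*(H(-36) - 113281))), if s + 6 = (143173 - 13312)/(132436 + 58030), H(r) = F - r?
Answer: -190466/479849816626657 ≈ -3.9693e-10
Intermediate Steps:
H(r) = -206 - r
s = -1012935/190466 (s = -6 + (143173 - 13312)/(132436 + 58030) = -6 + 129861/190466 = -1012935/190466 ≈ -5.3182)
1/(-471231 + ((s - 262886) + (9127 + 13073)*(H(-36) - 113281))) = 1/(-471231 + ((-1012935/190466 - 262886) + (9127 + 13073)*((-206 - 1*(-36)) - 113281))) = 1/(-471231 + (-50071857811/190466 + 22200*((-206 + 36) - 113281))) = 1/(-471231 + (-50071857811/190466 + 22200*(-170 - 113281))) = 1/(-471231 + (-50071857811/190466 + 22200*(-113451))) = 1/(-471231 + (-50071857811/190466 - 2518612200)) = 1/(-471231 - 479760063143011/190466) = 1/(-479849816626657/190466) = -190466/479849816626657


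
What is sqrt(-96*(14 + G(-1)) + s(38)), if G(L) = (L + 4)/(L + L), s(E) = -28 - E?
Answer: I*sqrt(1266) ≈ 35.581*I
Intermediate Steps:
G(L) = (4 + L)/(2*L) (G(L) = (4 + L)/((2*L)) = (4 + L)*(1/(2*L)) = (4 + L)/(2*L))
sqrt(-96*(14 + G(-1)) + s(38)) = sqrt(-96*(14 + (1/2)*(4 - 1)/(-1)) + (-28 - 1*38)) = sqrt(-96*(14 + (1/2)*(-1)*3) + (-28 - 38)) = sqrt(-96*(14 - 3/2) - 66) = sqrt(-96*25/2 - 66) = sqrt(-1200 - 66) = sqrt(-1266) = I*sqrt(1266)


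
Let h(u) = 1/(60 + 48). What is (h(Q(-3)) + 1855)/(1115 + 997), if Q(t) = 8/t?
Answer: 200341/228096 ≈ 0.87832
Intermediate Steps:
h(u) = 1/108
(h(Q(-3)) + 1855)/(1115 + 997) = (1/108 + 1855)/(1115 + 997) = (200341/108)/2112 = (200341/108)*(1/2112) = 200341/228096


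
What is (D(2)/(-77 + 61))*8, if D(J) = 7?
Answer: -7/2 ≈ -3.5000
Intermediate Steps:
(D(2)/(-77 + 61))*8 = (7/(-77 + 61))*8 = (7/(-16))*8 = (7*(-1/16))*8 = -7/16*8 = -7/2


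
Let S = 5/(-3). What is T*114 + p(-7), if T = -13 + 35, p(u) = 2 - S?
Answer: 7535/3 ≈ 2511.7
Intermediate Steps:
S = -5/3 (S = 5*(-1/3) = -5/3 ≈ -1.6667)
p(u) = 11/3 (p(u) = 2 - 1*(-5/3) = 2 + 5/3 = 11/3)
T = 22
T*114 + p(-7) = 22*114 + 11/3 = 2508 + 11/3 = 7535/3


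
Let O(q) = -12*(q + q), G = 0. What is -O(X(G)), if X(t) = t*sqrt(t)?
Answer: 0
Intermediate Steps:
X(t) = t**(3/2)
O(q) = -24*q
-O(X(G)) = -(-24)*0**(3/2) = -(-24)*0 = -1*0 = 0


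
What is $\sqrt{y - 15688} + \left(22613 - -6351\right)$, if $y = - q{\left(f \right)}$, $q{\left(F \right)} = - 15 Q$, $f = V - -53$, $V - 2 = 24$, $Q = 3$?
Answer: $28964 + i \sqrt{15643} \approx 28964.0 + 125.07 i$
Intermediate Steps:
$V = 26$ ($V = 2 + 24 = 26$)
$f = 79$ ($f = 26 - -53 = 26 + 53 = 79$)
$q{\left(F \right)} = -45$ ($q{\left(F \right)} = \left(-15\right) 3 = -45$)
$y = 45$ ($y = \left(-1\right) \left(-45\right) = 45$)
$\sqrt{y - 15688} + \left(22613 - -6351\right) = \sqrt{45 - 15688} + \left(22613 - -6351\right) = \sqrt{-15643} + \left(22613 + 6351\right) = i \sqrt{15643} + 28964 = 28964 + i \sqrt{15643}$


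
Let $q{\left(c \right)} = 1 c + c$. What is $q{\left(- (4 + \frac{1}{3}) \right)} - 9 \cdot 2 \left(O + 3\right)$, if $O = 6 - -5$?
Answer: $- \frac{782}{3} \approx -260.67$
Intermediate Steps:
$O = 11$ ($O = 6 + 5 = 11$)
$q{\left(c \right)} = 2 c$ ($q{\left(c \right)} = c + c = 2 c$)
$q{\left(- (4 + \frac{1}{3}) \right)} - 9 \cdot 2 \left(O + 3\right) = 2 \left(- (4 + \frac{1}{3})\right) - 9 \cdot 2 \left(11 + 3\right) = 2 \left(- (4 + \frac{1}{3})\right) - 9 \cdot 2 \cdot 14 = 2 \left(\left(-1\right) \frac{13}{3}\right) - 252 = 2 \left(- \frac{13}{3}\right) - 252 = - \frac{26}{3} - 252 = - \frac{782}{3}$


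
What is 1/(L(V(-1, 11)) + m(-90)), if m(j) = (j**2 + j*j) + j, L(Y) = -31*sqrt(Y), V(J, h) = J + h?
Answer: 1611/25952249 + 31*sqrt(10)/259522490 ≈ 6.2453e-5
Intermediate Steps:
m(j) = j + 2*j**2 (m(j) = (j**2 + j**2) + j = 2*j**2 + j = j + 2*j**2)
1/(L(V(-1, 11)) + m(-90)) = 1/(-31*sqrt(-1 + 11) - 90*(1 + 2*(-90))) = 1/(-31*sqrt(10) - 90*(1 - 180)) = 1/(-31*sqrt(10) - 90*(-179)) = 1/(-31*sqrt(10) + 16110) = 1/(16110 - 31*sqrt(10))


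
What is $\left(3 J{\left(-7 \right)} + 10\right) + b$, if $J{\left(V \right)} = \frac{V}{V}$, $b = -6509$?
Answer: $-6496$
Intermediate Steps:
$J{\left(V \right)} = 1$
$\left(3 J{\left(-7 \right)} + 10\right) + b = \left(3 \cdot 1 + 10\right) - 6509 = \left(3 + 10\right) - 6509 = 13 - 6509 = -6496$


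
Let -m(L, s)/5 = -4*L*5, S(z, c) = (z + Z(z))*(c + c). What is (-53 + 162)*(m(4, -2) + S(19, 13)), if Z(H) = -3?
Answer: 88944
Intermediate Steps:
S(z, c) = 2*c*(-3 + z) (S(z, c) = (z - 3)*(c + c) = (-3 + z)*(2*c) = 2*c*(-3 + z))
m(L, s) = 100*L (m(L, s) = -5*(-4*L)*5 = -(-100)*L = 100*L)
(-53 + 162)*(m(4, -2) + S(19, 13)) = (-53 + 162)*(100*4 + 2*13*(-3 + 19)) = 109*(400 + 2*13*16) = 109*(400 + 416) = 109*816 = 88944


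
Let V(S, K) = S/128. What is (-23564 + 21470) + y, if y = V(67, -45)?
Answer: -267965/128 ≈ -2093.5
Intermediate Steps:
V(S, K) = S/128 (V(S, K) = S*(1/128) = S/128)
y = 67/128 (y = (1/128)*67 = 67/128 ≈ 0.52344)
(-23564 + 21470) + y = (-23564 + 21470) + 67/128 = -2094 + 67/128 = -267965/128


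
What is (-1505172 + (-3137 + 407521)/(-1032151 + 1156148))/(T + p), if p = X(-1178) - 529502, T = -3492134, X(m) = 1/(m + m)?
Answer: 439715377483600/1174868402784749 ≈ 0.37427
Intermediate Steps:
X(m) = 1/(2*m)
p = -1247506713/2356 (p = (½)/(-1178) - 529502 = (½)*(-1/1178) - 529502 = -1/2356 - 529502 = -1247506713/2356 ≈ -5.2950e+5)
(-1505172 + (-3137 + 407521)/(-1032151 + 1156148))/(T + p) = (-1505172 + (-3137 + 407521)/(-1032151 + 1156148))/(-3492134 - 1247506713/2356) = (-1505172 + 404384/123997)/(-9474974417/2356) = (-1505172 + 404384*(1/123997))*(-2356/9474974417) = (-1505172 + 404384/123997)*(-2356/9474974417) = -186636408100/123997*(-2356/9474974417) = 439715377483600/1174868402784749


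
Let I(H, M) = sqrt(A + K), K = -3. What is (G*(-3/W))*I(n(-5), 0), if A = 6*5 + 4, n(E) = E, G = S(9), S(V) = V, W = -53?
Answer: 27*sqrt(31)/53 ≈ 2.8364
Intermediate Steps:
G = 9
A = 34 (A = 30 + 4 = 34)
I(H, M) = sqrt(31) (I(H, M) = sqrt(34 - 3) = sqrt(31))
(G*(-3/W))*I(n(-5), 0) = (9*(-3/(-53)))*sqrt(31) = (9*(-3*(-1/53)))*sqrt(31) = (9*(3/53))*sqrt(31) = 27*sqrt(31)/53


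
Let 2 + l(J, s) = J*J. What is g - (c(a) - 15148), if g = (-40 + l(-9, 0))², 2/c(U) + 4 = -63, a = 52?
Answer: 1116825/67 ≈ 16669.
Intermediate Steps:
c(U) = -2/67 (c(U) = 2/(-4 - 63) = 2/(-67) = 2*(-1/67) = -2/67)
l(J, s) = -2 + J² (l(J, s) = -2 + J*J = -2 + J²)
g = 1521 (g = (-40 + (-2 + (-9)²))² = (-40 + (-2 + 81))² = (-40 + 79)² = 39² = 1521)
g - (c(a) - 15148) = 1521 - (-2/67 - 15148) = 1521 - 1*(-1014918/67) = 1521 + 1014918/67 = 1116825/67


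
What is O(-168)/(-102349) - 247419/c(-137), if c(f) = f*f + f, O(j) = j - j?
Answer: -247419/18632 ≈ -13.279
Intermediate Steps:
O(j) = 0
c(f) = f + f² (c(f) = f² + f = f + f²)
O(-168)/(-102349) - 247419/c(-137) = 0/(-102349) - 247419*(-1/(137*(1 - 137))) = 0*(-1/102349) - 247419/((-137*(-136))) = 0 - 247419/18632 = -247419/18632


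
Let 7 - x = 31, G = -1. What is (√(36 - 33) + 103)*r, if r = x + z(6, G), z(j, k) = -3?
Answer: -2781 - 27*√3 ≈ -2827.8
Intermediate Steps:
x = -24 (x = 7 - 1*31 = 7 - 31 = -24)
r = -27 (r = -24 - 3 = -27)
(√(36 - 33) + 103)*r = (√(36 - 33) + 103)*(-27) = (√3 + 103)*(-27) = (103 + √3)*(-27) = -2781 - 27*√3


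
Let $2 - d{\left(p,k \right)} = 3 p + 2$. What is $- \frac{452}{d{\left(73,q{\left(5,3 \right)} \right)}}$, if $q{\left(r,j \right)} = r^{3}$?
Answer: $\frac{452}{219} \approx 2.0639$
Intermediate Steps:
$d{\left(p,k \right)} = - 3 p$ ($d{\left(p,k \right)} = 2 - \left(3 p + 2\right) = 2 - \left(2 + 3 p\right) = - 3 p$)
$- \frac{452}{d{\left(73,q{\left(5,3 \right)} \right)}} = - \frac{452}{\left(-3\right) 73} = - \frac{452}{-219} = \left(-452\right) \left(- \frac{1}{219}\right) = \frac{452}{219}$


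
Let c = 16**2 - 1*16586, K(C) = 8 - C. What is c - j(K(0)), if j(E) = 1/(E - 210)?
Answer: -3298659/202 ≈ -16330.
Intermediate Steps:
c = -16330 (c = 256 - 16586 = -16330)
j(E) = 1/(-210 + E)
c - j(K(0)) = -16330 - 1/(-210 + (8 - 1*0)) = -16330 - 1/(-210 + (8 + 0)) = -16330 - 1/(-210 + 8) = -16330 - 1/(-202) = -16330 - 1*(-1/202) = -16330 + 1/202 = -3298659/202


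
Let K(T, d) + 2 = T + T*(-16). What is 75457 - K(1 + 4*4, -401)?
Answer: 75714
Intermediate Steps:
K(T, d) = -2 - 15*T (K(T, d) = -2 + (T + T*(-16)) = -2 + (T - 16*T) = -2 - 15*T)
75457 - K(1 + 4*4, -401) = 75457 - (-2 - 15*(1 + 4*4)) = 75457 - (-2 - 15*(1 + 16)) = 75457 - (-2 - 15*17) = 75457 - (-2 - 255) = 75457 - 1*(-257) = 75457 + 257 = 75714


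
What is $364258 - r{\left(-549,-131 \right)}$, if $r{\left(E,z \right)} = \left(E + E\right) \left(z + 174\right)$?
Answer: $411472$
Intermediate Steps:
$r{\left(E,z \right)} = 2 E \left(174 + z\right)$
$364258 - r{\left(-549,-131 \right)} = 364258 - 2 \left(-549\right) \left(174 - 131\right) = 364258 - 2 \left(-549\right) 43 = 364258 - -47214 = 364258 + 47214 = 411472$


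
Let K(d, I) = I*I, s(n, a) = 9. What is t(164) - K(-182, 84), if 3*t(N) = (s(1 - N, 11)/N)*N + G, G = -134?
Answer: -21293/3 ≈ -7097.7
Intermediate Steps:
K(d, I) = I²
t(N) = -125/3 (t(N) = ((9/N)*N - 134)/3 = (9 - 134)/3 = (⅓)*(-125) = -125/3)
t(164) - K(-182, 84) = -125/3 - 1*84² = -125/3 - 1*7056 = -125/3 - 7056 = -21293/3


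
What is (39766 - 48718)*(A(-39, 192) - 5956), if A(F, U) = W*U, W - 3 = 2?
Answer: 44724192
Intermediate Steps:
W = 5 (W = 3 + 2 = 5)
A(F, U) = 5*U
(39766 - 48718)*(A(-39, 192) - 5956) = (39766 - 48718)*(5*192 - 5956) = -8952*(960 - 5956) = -8952*(-4996) = 44724192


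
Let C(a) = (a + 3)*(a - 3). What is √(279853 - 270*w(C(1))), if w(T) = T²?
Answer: √262573 ≈ 512.42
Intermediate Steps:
C(a) = (-3 + a)*(3 + a) (C(a) = (3 + a)*(-3 + a) = (-3 + a)*(3 + a))
√(279853 - 270*w(C(1))) = √(279853 - 270*(-9 + 1²)²) = √(279853 - 270*(-9 + 1)²) = √(279853 - 270*(-8)²) = √(279853 - 270*64) = √(279853 - 17280) = √262573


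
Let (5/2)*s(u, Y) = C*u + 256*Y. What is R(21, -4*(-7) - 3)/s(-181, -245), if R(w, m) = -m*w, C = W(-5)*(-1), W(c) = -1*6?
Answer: 2625/127612 ≈ 0.020570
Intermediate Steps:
W(c) = -6
C = 6 (C = -6*(-1) = 6)
R(w, m) = -m*w
s(u, Y) = 12*u/5 + 512*Y/5 (s(u, Y) = 2*(6*u + 256*Y)/5 = 12*u/5 + 512*Y/5)
R(21, -4*(-7) - 3)/s(-181, -245) = (-1*(-4*(-7) - 3)*21)/((12/5)*(-181) + (512/5)*(-245)) = (-1*(28 - 3)*21)/(-2172/5 - 25088) = (-1*25*21)/(-127612/5) = -525*(-5/127612) = 2625/127612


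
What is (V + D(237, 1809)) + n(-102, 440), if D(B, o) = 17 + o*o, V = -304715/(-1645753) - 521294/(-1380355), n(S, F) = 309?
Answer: 7434913466240246412/2271723382315 ≈ 3.2728e+6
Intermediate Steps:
V = 1278536038207/2271723382315 (V = -304715*(-1/1645753) - 521294*(-1/1380355) = 304715/1645753 + 521294/1380355 = 1278536038207/2271723382315 ≈ 0.56280)
D(B, o) = 17 + o²
(V + D(237, 1809)) + n(-102, 440) = (1278536038207/2271723382315 + (17 + 1809²)) + 309 = (1278536038207/2271723382315 + (17 + 3272481)) + 309 = (1278536038207/2271723382315 + 3272498) + 309 = 7434211503715111077/2271723382315 + 309 = 7434913466240246412/2271723382315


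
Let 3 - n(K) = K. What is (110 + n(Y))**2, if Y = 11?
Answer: 10404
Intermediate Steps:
n(K) = 3 - K
(110 + n(Y))**2 = (110 + (3 - 1*11))**2 = (110 + (3 - 11))**2 = (110 - 8)**2 = 102**2 = 10404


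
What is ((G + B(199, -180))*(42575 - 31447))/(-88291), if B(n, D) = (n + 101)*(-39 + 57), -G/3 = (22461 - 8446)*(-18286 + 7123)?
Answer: -5222968363080/88291 ≈ -5.9156e+7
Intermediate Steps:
G = 469348335 (G = -3*(22461 - 8446)*(-18286 + 7123) = -42045*(-11163) = -3*(-156449445) = 469348335)
B(n, D) = 1818 + 18*n (B(n, D) = (101 + n)*18 = 1818 + 18*n)
((G + B(199, -180))*(42575 - 31447))/(-88291) = ((469348335 + (1818 + 18*199))*(42575 - 31447))/(-88291) = ((469348335 + (1818 + 3582))*11128)*(-1/88291) = ((469348335 + 5400)*11128)*(-1/88291) = (469353735*11128)*(-1/88291) = 5222968363080*(-1/88291) = -5222968363080/88291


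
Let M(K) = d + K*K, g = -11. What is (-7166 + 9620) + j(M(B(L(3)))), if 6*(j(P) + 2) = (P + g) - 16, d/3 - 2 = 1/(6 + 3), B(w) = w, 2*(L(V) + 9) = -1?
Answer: 177379/72 ≈ 2463.6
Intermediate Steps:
L(V) = -19/2 (L(V) = -9 + (½)*(-1) = -9 - ½ = -19/2)
d = 19/3 (d = 6 + 3/(6 + 3) = 6 + 3/9 = 6 + 3*(⅑) = 6 + ⅓ = 19/3 ≈ 6.3333)
M(K) = 19/3 + K² (M(K) = 19/3 + K*K = 19/3 + K²)
j(P) = -13/2 + P/6 (j(P) = -2 + ((P - 11) - 16)/6 = -2 + ((-11 + P) - 16)/6 = -2 + (-27 + P)/6 = -2 + (-9/2 + P/6) = -13/2 + P/6)
(-7166 + 9620) + j(M(B(L(3)))) = (-7166 + 9620) + (-13/2 + (19/3 + (-19/2)²)/6) = 2454 + (-13/2 + (19/3 + 361/4)/6) = 2454 + (-13/2 + (⅙)*(1159/12)) = 2454 + (-13/2 + 1159/72) = 2454 + 691/72 = 177379/72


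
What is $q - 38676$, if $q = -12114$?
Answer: $-50790$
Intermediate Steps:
$q - 38676 = -12114 - 38676 = -50790$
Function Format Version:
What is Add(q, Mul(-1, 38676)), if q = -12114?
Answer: -50790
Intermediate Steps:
Add(q, Mul(-1, 38676)) = Add(-12114, Mul(-1, 38676)) = Add(-12114, -38676) = -50790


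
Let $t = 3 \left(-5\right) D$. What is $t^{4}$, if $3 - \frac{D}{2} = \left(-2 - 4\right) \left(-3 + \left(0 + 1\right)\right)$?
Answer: $5314410000$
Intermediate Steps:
$D = -18$ ($D = 6 - 2 \left(-2 - 4\right) \left(-3 + \left(0 + 1\right)\right) = 6 - 2 \left(- 6 \left(-3 + 1\right)\right) = 6 - 2 \left(\left(-6\right) \left(-2\right)\right) = 6 - 24 = -18$)
$t = 270$ ($t = 3 \left(-5\right) \left(-18\right) = \left(-15\right) \left(-18\right) = 270$)
$t^{4} = 270^{4} = 5314410000$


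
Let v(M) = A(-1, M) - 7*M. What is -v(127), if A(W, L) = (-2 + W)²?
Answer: 880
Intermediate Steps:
v(M) = 9 - 7*M (v(M) = (-2 - 1)² - 7*M = (-3)² - 7*M = 9 - 7*M)
-v(127) = -(9 - 7*127) = -(9 - 889) = -1*(-880) = 880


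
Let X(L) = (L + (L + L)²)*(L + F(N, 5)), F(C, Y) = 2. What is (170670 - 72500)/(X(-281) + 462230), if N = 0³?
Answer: -98170/87579847 ≈ -0.0011209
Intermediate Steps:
N = 0
X(L) = (2 + L)*(L + 4*L²) (X(L) = (L + (L + L)²)*(L + 2) = (L + (2*L)²)*(2 + L) = (L + 4*L²)*(2 + L) = (2 + L)*(L + 4*L²))
(170670 - 72500)/(X(-281) + 462230) = (170670 - 72500)/(-281*(2 + 4*(-281)² + 9*(-281)) + 462230) = 98170/(-281*(2 + 4*78961 - 2529) + 462230) = 98170/(-281*(2 + 315844 - 2529) + 462230) = 98170/(-281*313317 + 462230) = 98170/(-88042077 + 462230) = 98170/(-87579847) = 98170*(-1/87579847) = -98170/87579847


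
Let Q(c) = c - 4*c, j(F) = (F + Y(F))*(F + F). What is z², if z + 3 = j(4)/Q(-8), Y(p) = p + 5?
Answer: 16/9 ≈ 1.7778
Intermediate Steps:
Y(p) = 5 + p
j(F) = 2*F*(5 + 2*F) (j(F) = (F + (5 + F))*(F + F) = (5 + 2*F)*(2*F) = 2*F*(5 + 2*F))
Q(c) = -3*c
z = 4/3 (z = -3 + (2*4*(5 + 2*4))/((-3*(-8))) = -3 + (2*4*(5 + 8))/24 = -3 + (2*4*13)*(1/24) = -3 + 104*(1/24) = -3 + 13/3 = 4/3 ≈ 1.3333)
z² = (4/3)² = 16/9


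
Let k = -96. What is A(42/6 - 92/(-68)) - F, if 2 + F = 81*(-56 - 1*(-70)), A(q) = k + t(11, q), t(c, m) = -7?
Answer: -1235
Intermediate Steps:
A(q) = -103 (A(q) = -96 - 7 = -103)
F = 1132 (F = -2 + 81*(-56 - 1*(-70)) = -2 + 81*(-56 + 70) = -2 + 81*14 = -2 + 1134 = 1132)
A(42/6 - 92/(-68)) - F = -103 - 1*1132 = -103 - 1132 = -1235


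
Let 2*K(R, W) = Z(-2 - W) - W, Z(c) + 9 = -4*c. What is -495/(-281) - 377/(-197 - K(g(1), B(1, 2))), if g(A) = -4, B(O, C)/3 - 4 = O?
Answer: 214342/61539 ≈ 3.4830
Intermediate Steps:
Z(c) = -9 - 4*c
B(O, C) = 12 + 3*O
K(R, W) = -½ + 3*W/2 (K(R, W) = ((-9 - 4*(-2 - W)) - W)/2 = ((-9 + (8 + 4*W)) - W)/2 = ((-1 + 4*W) - W)/2 = (-1 + 3*W)/2 = -½ + 3*W/2)
-495/(-281) - 377/(-197 - K(g(1), B(1, 2))) = -495/(-281) - 377/(-197 - (-½ + 3*(12 + 3*1)/2)) = -495*(-1/281) - 377/(-197 - (-½ + 3*(12 + 3)/2)) = 495/281 - 377/(-197 - (-½ + (3/2)*15)) = 495/281 - 377/(-197 - (-½ + 45/2)) = 495/281 - 377/(-197 - 1*22) = 495/281 - 377/(-197 - 22) = 495/281 - 377/(-219) = 495/281 - 377*(-1/219) = 495/281 + 377/219 = 214342/61539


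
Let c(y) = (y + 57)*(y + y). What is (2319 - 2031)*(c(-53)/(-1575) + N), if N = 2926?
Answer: 147483968/175 ≈ 8.4277e+5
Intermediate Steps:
c(y) = 2*y*(57 + y) (c(y) = (57 + y)*(2*y) = 2*y*(57 + y))
(2319 - 2031)*(c(-53)/(-1575) + N) = (2319 - 2031)*((2*(-53)*(57 - 53))/(-1575) + 2926) = 288*((2*(-53)*4)*(-1/1575) + 2926) = 288*(-424*(-1/1575) + 2926) = 288*(424/1575 + 2926) = 288*(4608874/1575) = 147483968/175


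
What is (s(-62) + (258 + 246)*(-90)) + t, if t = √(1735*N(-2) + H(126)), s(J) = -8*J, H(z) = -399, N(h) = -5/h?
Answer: -44864 + √15754/2 ≈ -44801.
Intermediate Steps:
t = √15754/2 (t = √(1735*(-5/(-2)) - 399) = √(1735*(-5*(-½)) - 399) = √(1735*(5/2) - 399) = √(8675/2 - 399) = √(7877/2) = √15754/2 ≈ 62.757)
(s(-62) + (258 + 246)*(-90)) + t = (-8*(-62) + (258 + 246)*(-90)) + √15754/2 = (496 + 504*(-90)) + √15754/2 = (496 - 45360) + √15754/2 = -44864 + √15754/2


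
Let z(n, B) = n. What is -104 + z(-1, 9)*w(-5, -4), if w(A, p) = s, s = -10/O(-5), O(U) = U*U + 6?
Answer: -3214/31 ≈ -103.68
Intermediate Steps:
O(U) = 6 + U**2 (O(U) = U**2 + 6 = 6 + U**2)
s = -10/31 (s = -10/(6 + (-5)**2) = -10/(6 + 25) = -10/31 ≈ -0.32258)
w(A, p) = -10/31
-104 + z(-1, 9)*w(-5, -4) = -104 - 1*(-10/31) = -104 + 10/31 = -3214/31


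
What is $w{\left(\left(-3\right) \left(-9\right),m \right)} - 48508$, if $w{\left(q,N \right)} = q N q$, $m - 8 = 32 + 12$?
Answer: $-10600$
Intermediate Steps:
$m = 52$ ($m = 8 + \left(32 + 12\right) = 8 + 44 = 52$)
$w{\left(q,N \right)} = N q^{2}$ ($w{\left(q,N \right)} = N q q = N q^{2}$)
$w{\left(\left(-3\right) \left(-9\right),m \right)} - 48508 = 52 \left(\left(-3\right) \left(-9\right)\right)^{2} - 48508 = 52 \cdot 27^{2} - 48508 = 52 \cdot 729 - 48508 = 37908 - 48508 = -10600$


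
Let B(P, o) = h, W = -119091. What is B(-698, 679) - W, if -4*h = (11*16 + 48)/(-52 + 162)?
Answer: 6549977/55 ≈ 1.1909e+5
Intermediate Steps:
h = -28/55 (h = -(11*16 + 48)/(4*(-52 + 162)) = -(176 + 48)/(4*110) = -56/110 = -¼*112/55 = -28/55 ≈ -0.50909)
B(P, o) = -28/55
B(-698, 679) - W = -28/55 - 1*(-119091) = -28/55 + 119091 = 6549977/55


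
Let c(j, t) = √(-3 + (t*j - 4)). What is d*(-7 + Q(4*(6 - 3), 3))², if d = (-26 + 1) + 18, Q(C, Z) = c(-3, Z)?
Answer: -231 + 392*I ≈ -231.0 + 392.0*I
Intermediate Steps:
c(j, t) = √(-7 + j*t) (c(j, t) = √(-3 + (j*t - 4)) = √(-3 + (-4 + j*t)) = √(-7 + j*t))
Q(C, Z) = √(-7 - 3*Z)
d = -7 (d = -25 + 18 = -7)
d*(-7 + Q(4*(6 - 3), 3))² = -7*(-7 + √(-7 - 3*3))² = -7*(-7 + √(-7 - 9))² = -7*(-7 + √(-16))² = -7*(-7 + 4*I)²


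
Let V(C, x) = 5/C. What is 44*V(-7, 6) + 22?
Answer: -66/7 ≈ -9.4286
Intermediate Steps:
44*V(-7, 6) + 22 = 44*(5/(-7)) + 22 = 44*(5*(-1/7)) + 22 = 44*(-5/7) + 22 = -220/7 + 22 = -66/7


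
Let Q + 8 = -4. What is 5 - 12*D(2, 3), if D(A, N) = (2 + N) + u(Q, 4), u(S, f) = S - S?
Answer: -55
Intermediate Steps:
Q = -12 (Q = -8 - 4 = -12)
u(S, f) = 0
D(A, N) = 2 + N (D(A, N) = (2 + N) + 0 = 2 + N)
5 - 12*D(2, 3) = 5 - 12*(2 + 3) = 5 - 12*5 = 5 - 60 = -55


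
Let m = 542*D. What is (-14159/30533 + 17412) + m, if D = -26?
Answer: 101355401/30533 ≈ 3319.5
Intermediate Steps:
m = -14092 (m = 542*(-26) = -14092)
(-14159/30533 + 17412) + m = (-14159/30533 + 17412) - 14092 = 531626437/30533 - 14092 = 101355401/30533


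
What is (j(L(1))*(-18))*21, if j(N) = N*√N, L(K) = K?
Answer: -378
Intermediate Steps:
j(N) = N^(3/2)
(j(L(1))*(-18))*21 = (1^(3/2)*(-18))*21 = (1*(-18))*21 = -18*21 = -378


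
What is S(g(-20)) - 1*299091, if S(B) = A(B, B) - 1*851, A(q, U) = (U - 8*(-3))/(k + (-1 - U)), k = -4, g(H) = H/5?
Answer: -299962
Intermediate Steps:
g(H) = H/5 (g(H) = H*(⅕) = H/5)
A(q, U) = (24 + U)/(-5 - U) (A(q, U) = (U - 8*(-3))/(-4 + (-1 - U)) = (U + 24)/(-5 - U) = (24 + U)/(-5 - U))
S(B) = -851 + (-24 - B)/(5 + B) (S(B) = (-24 - B)/(5 + B) - 1*851 = (-24 - B)/(5 + B) - 851 = -851 + (-24 - B)/(5 + B))
S(g(-20)) - 1*299091 = (-4279 - 852*(-20)/5)/(5 + (⅕)*(-20)) - 1*299091 = (-4279 - 852*(-4))/(5 - 4) - 299091 = (-4279 + 3408)/1 - 299091 = 1*(-871) - 299091 = -871 - 299091 = -299962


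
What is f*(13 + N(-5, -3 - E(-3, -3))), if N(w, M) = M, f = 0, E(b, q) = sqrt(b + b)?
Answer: 0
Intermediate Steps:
E(b, q) = sqrt(2)*sqrt(b) (E(b, q) = sqrt(2*b) = sqrt(2)*sqrt(b))
f*(13 + N(-5, -3 - E(-3, -3))) = 0*(13 + (-3 - sqrt(2)*sqrt(-3))) = 0*(13 + (-3 - sqrt(2)*I*sqrt(3))) = 0*(13 + (-3 - I*sqrt(6))) = 0*(10 - I*sqrt(6)) = 0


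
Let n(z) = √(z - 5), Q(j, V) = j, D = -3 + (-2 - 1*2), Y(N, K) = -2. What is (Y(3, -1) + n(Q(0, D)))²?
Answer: (2 - I*√5)² ≈ -1.0 - 8.9443*I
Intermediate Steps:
D = -7 (D = -3 + (-2 - 2) = -3 - 4 = -7)
n(z) = √(-5 + z)
(Y(3, -1) + n(Q(0, D)))² = (-2 + √(-5 + 0))² = (-2 + √(-5))² = (-2 + I*√5)²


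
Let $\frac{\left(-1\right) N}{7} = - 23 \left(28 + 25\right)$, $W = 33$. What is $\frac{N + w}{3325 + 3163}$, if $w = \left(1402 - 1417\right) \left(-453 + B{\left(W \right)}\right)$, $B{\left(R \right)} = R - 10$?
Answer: $\frac{14983}{6488} \approx 2.3093$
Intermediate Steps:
$B{\left(R \right)} = -10 + R$ ($B{\left(R \right)} = R - 10 = -10 + R$)
$w = 6450$ ($w = \left(1402 - 1417\right) \left(-453 + \left(-10 + 33\right)\right) = - 15 \left(-453 + 23\right) = \left(-15\right) \left(-430\right) = 6450$)
$N = 8533$ ($N = - 7 \left(- 23 \left(28 + 25\right)\right) = - 7 \left(\left(-23\right) 53\right) = \left(-7\right) \left(-1219\right) = 8533$)
$\frac{N + w}{3325 + 3163} = \frac{8533 + 6450}{3325 + 3163} = \frac{14983}{6488}$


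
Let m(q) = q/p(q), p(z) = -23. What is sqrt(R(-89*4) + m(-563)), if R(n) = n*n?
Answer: sqrt(67056293)/23 ≈ 356.03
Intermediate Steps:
m(q) = -q/23 (m(q) = q/(-23) = q*(-1/23) = -q/23)
R(n) = n**2
sqrt(R(-89*4) + m(-563)) = sqrt((-89*4)**2 - 1/23*(-563)) = sqrt((-356)**2 + 563/23) = sqrt(126736 + 563/23) = sqrt(2915491/23) = sqrt(67056293)/23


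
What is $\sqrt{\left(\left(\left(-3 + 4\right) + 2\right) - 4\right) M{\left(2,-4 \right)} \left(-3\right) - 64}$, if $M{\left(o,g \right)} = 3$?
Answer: $i \sqrt{55} \approx 7.4162 i$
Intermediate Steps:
$\sqrt{\left(\left(\left(-3 + 4\right) + 2\right) - 4\right) M{\left(2,-4 \right)} \left(-3\right) - 64} = \sqrt{\left(\left(\left(-3 + 4\right) + 2\right) - 4\right) 3 \left(-3\right) - 64} = \sqrt{\left(\left(1 + 2\right) - 4\right) 3 \left(-3\right) - 64} = \sqrt{\left(3 - 4\right) 3 \left(-3\right) - 64} = \sqrt{\left(-1\right) 3 \left(-3\right) - 64} = \sqrt{\left(-3\right) \left(-3\right) - 64} = \sqrt{9 - 64} = \sqrt{-55} = i \sqrt{55}$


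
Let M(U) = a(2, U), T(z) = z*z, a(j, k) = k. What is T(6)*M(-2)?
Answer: -72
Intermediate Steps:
T(z) = z²
M(U) = U
T(6)*M(-2) = 6²*(-2) = 36*(-2) = -72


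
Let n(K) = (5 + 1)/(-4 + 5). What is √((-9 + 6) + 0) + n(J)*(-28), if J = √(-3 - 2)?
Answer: -168 + I*√3 ≈ -168.0 + 1.732*I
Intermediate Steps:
J = I*√5 (J = √(-5) = I*√5 ≈ 2.2361*I)
n(K) = 6 (n(K) = 6/1 = 6*1 = 6)
√((-9 + 6) + 0) + n(J)*(-28) = √((-9 + 6) + 0) + 6*(-28) = √(-3 + 0) - 168 = √(-3) - 168 = I*√3 - 168 = -168 + I*√3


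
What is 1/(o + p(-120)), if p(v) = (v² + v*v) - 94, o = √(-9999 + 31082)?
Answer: 28706/824013353 - √21083/824013353 ≈ 3.4661e-5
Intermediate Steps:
o = √21083 ≈ 145.20
p(v) = -94 + 2*v² (p(v) = (v² + v²) - 94 = 2*v² - 94 = -94 + 2*v²)
1/(o + p(-120)) = 1/(√21083 + (-94 + 2*(-120)²)) = 1/(√21083 + (-94 + 2*14400)) = 1/(√21083 + (-94 + 28800)) = 1/(√21083 + 28706) = 1/(28706 + √21083)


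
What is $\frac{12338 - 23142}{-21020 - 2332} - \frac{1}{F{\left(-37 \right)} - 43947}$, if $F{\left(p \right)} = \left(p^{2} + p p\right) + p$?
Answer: $\frac{27852821}{60198537} \approx 0.46268$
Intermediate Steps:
$F{\left(p \right)} = p + 2 p^{2}$ ($F{\left(p \right)} = \left(p^{2} + p^{2}\right) + p = 2 p^{2} + p = p + 2 p^{2}$)
$\frac{12338 - 23142}{-21020 - 2332} - \frac{1}{F{\left(-37 \right)} - 43947} = \frac{12338 - 23142}{-21020 - 2332} - \frac{1}{- 37 \left(1 + 2 \left(-37\right)\right) - 43947} = - \frac{10804}{-23352} - \frac{1}{- 37 \left(1 - 74\right) - 43947} = \left(-10804\right) \left(- \frac{1}{23352}\right) - \frac{1}{\left(-37\right) \left(-73\right) - 43947} = \frac{2701}{5838} - \frac{1}{2701 - 43947} = \frac{2701}{5838} - \frac{1}{-41246} = \frac{2701}{5838} - - \frac{1}{41246} = \frac{2701}{5838} + \frac{1}{41246} = \frac{27852821}{60198537}$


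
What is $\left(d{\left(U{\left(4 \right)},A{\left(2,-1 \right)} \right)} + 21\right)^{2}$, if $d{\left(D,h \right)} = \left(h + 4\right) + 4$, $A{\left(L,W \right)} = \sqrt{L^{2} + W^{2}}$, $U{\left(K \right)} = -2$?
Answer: $\left(29 + \sqrt{5}\right)^{2} \approx 975.69$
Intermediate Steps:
$d{\left(D,h \right)} = 8 + h$ ($d{\left(D,h \right)} = \left(4 + h\right) + 4 = 8 + h$)
$\left(d{\left(U{\left(4 \right)},A{\left(2,-1 \right)} \right)} + 21\right)^{2} = \left(\left(8 + \sqrt{2^{2} + \left(-1\right)^{2}}\right) + 21\right)^{2} = \left(\left(8 + \sqrt{4 + 1}\right) + 21\right)^{2} = \left(\left(8 + \sqrt{5}\right) + 21\right)^{2} = \left(29 + \sqrt{5}\right)^{2}$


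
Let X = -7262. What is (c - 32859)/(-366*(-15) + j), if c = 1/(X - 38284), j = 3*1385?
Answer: -299319203/87858234 ≈ -3.4068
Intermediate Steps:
j = 4155
c = -1/45546 (c = 1/(-7262 - 38284) = 1/(-45546) = -1/45546 ≈ -2.1956e-5)
(c - 32859)/(-366*(-15) + j) = (-1/45546 - 32859)/(-366*(-15) + 4155) = -1496596015/(45546*(5490 + 4155)) = -1496596015/45546/9645 = -1496596015/45546*1/9645 = -299319203/87858234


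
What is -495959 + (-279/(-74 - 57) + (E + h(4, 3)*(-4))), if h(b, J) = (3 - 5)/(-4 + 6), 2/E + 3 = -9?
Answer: -389819087/786 ≈ -4.9595e+5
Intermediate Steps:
E = -⅙ (E = 2/(-3 - 9) = 2/(-12) = 2*(-1/12) = -⅙ ≈ -0.16667)
h(b, J) = -1 (h(b, J) = -2/2 = -2*½ = -1)
-495959 + (-279/(-74 - 57) + (E + h(4, 3)*(-4))) = -495959 + (-279/(-74 - 57) + (-⅙ - 1*(-4))) = -495959 + (-279/(-131) + (-⅙ + 4)) = -495959 + (-1/131*(-279) + 23/6) = -495959 + (279/131 + 23/6) = -495959 + 4687/786 = -389819087/786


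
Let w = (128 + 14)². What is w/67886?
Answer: 10082/33943 ≈ 0.29703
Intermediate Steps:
w = 20164 (w = 142² = 20164)
w/67886 = 20164/67886 = 20164*(1/67886) = 10082/33943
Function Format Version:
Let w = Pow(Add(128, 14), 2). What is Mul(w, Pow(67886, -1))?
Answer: Rational(10082, 33943) ≈ 0.29703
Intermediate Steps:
w = 20164 (w = Pow(142, 2) = 20164)
Mul(w, Pow(67886, -1)) = Mul(20164, Pow(67886, -1)) = Mul(20164, Rational(1, 67886)) = Rational(10082, 33943)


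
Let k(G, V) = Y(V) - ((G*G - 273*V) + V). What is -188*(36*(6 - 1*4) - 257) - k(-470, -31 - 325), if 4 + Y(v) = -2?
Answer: 352518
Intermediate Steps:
Y(v) = -6 (Y(v) = -4 - 2 = -6)
k(G, V) = -6 - G² + 272*V (k(G, V) = -6 - ((G*G - 273*V) + V) = -6 - ((G² - 273*V) + V) = -6 - (G² - 272*V) = -6 + (-G² + 272*V) = -6 - G² + 272*V)
-188*(36*(6 - 1*4) - 257) - k(-470, -31 - 325) = -188*(36*(6 - 1*4) - 257) - (-6 - 1*(-470)² + 272*(-31 - 325)) = -188*(36*(6 - 4) - 257) - (-6 - 1*220900 + 272*(-356)) = -188*(36*2 - 257) - (-6 - 220900 - 96832) = -188*(72 - 257) - 1*(-317738) = -188*(-185) + 317738 = 34780 + 317738 = 352518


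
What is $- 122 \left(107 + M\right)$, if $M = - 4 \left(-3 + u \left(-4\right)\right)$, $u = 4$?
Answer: $-22326$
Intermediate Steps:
$M = 76$ ($M = - 4 \left(-3 + 4 \left(-4\right)\right) = - 4 \left(-3 - 16\right) = \left(-4\right) \left(-19\right) = 76$)
$- 122 \left(107 + M\right) = - 122 \left(107 + 76\right) = \left(-122\right) 183 = -22326$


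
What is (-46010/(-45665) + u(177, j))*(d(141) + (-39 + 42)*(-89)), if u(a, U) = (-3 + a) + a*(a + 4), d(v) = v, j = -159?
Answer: -37068225390/9133 ≈ -4.0587e+6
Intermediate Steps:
u(a, U) = -3 + a + a*(4 + a) (u(a, U) = (-3 + a) + a*(4 + a) = -3 + a + a*(4 + a))
(-46010/(-45665) + u(177, j))*(d(141) + (-39 + 42)*(-89)) = (-46010/(-45665) + (-3 + 177² + 5*177))*(141 + (-39 + 42)*(-89)) = (-46010*(-1/45665) + (-3 + 31329 + 885))*(141 + 3*(-89)) = (9202/9133 + 32211)*(141 - 267) = (294192265/9133)*(-126) = -37068225390/9133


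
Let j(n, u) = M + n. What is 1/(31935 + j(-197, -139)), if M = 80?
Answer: 1/31818 ≈ 3.1429e-5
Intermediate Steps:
j(n, u) = 80 + n
1/(31935 + j(-197, -139)) = 1/(31935 + (80 - 197)) = 1/(31935 - 117) = 1/31818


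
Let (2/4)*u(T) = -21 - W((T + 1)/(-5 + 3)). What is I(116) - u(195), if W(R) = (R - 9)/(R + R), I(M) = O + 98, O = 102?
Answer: 23823/98 ≈ 243.09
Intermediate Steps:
I(M) = 200 (I(M) = 102 + 98 = 200)
W(R) = (-9 + R)/(2*R) (W(R) = (-9 + R)/((2*R)) = (-9 + R)*(1/(2*R)) = (-9 + R)/(2*R))
u(T) = -42 - (-19/2 - T/2)/(-½ - T/2) (u(T) = 2*(-21 - (-9 + (T + 1)/(-5 + 3))/(2*((T + 1)/(-5 + 3)))) = 2*(-21 - (-9 + (1 + T)/(-2))/(2*((1 + T)/(-2)))) = 2*(-21 - (-9 + (1 + T)*(-½))/(2*((1 + T)*(-½)))) = 2*(-21 - (-9 + (-½ - T/2))/(2*(-½ - T/2))) = 2*(-21 - (-19/2 - T/2)/(2*(-½ - T/2))) = -42 - (-19/2 - T/2)/(-½ - T/2))
I(116) - u(195) = 200 - (-61 - 43*195)/(1 + 195) = 200 - (-61 - 8385)/196 = 200 - (-8446)/196 = 200 - 1*(-4223/98) = 200 + 4223/98 = 23823/98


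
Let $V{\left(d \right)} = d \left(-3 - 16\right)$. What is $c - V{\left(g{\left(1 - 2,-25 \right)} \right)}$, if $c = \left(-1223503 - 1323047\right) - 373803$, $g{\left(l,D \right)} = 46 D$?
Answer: $-2942203$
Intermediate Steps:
$V{\left(d \right)} = - 19 d$ ($V{\left(d \right)} = d \left(-19\right) = - 19 d$)
$c = -2920353$ ($c = -2546550 - 373803 = -2920353$)
$c - V{\left(g{\left(1 - 2,-25 \right)} \right)} = -2920353 - - 19 \cdot 46 \left(-25\right) = -2920353 - \left(-19\right) \left(-1150\right) = -2920353 - 21850 = -2942203$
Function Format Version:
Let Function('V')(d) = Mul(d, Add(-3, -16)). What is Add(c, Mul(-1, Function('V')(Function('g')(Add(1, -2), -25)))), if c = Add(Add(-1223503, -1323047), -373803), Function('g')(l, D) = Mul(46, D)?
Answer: -2942203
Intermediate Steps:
Function('V')(d) = Mul(-19, d) (Function('V')(d) = Mul(d, -19) = Mul(-19, d))
c = -2920353 (c = Add(-2546550, -373803) = -2920353)
Add(c, Mul(-1, Function('V')(Function('g')(Add(1, -2), -25)))) = Add(-2920353, Mul(-1, Mul(-19, Mul(46, -25)))) = Add(-2920353, Mul(-1, Mul(-19, -1150))) = Add(-2920353, Mul(-1, 21850)) = Add(-2920353, -21850) = -2942203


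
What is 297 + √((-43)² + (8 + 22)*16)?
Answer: 297 + √2329 ≈ 345.26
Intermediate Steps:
297 + √((-43)² + (8 + 22)*16) = 297 + √(1849 + 30*16) = 297 + √(1849 + 480) = 297 + √2329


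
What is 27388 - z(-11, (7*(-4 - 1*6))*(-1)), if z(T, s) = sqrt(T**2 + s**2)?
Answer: 27388 - sqrt(5021) ≈ 27317.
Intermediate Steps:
27388 - z(-11, (7*(-4 - 1*6))*(-1)) = 27388 - sqrt((-11)**2 + ((7*(-4 - 1*6))*(-1))**2) = 27388 - sqrt(121 + ((7*(-4 - 6))*(-1))**2) = 27388 - sqrt(121 + ((7*(-10))*(-1))**2) = 27388 - sqrt(121 + (-70*(-1))**2) = 27388 - sqrt(121 + 70**2) = 27388 - sqrt(121 + 4900) = 27388 - sqrt(5021)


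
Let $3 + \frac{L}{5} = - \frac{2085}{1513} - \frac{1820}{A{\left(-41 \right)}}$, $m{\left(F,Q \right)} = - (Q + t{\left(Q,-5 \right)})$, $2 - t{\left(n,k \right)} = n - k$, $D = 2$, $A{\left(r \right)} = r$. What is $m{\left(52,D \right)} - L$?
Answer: $- \frac{12224281}{62033} \approx -197.06$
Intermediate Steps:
$t{\left(n,k \right)} = 2 + k - n$ ($t{\left(n,k \right)} = 2 - \left(n - k\right) = 2 + \left(k - n\right) = 2 + k - n$)
$m{\left(F,Q \right)} = 3$ ($m{\left(F,Q \right)} = - (Q - \left(3 + Q\right)) = \left(-1\right) \left(-3\right) = 3$)
$L = \frac{12410380}{62033}$ ($L = -15 + 5 \left(- \frac{2085}{1513} - \frac{1820}{-41}\right) = -15 + 5 \left(\left(-2085\right) \frac{1}{1513} - - \frac{1820}{41}\right) = -15 + 5 \left(- \frac{2085}{1513} + \frac{1820}{41}\right) = -15 + 5 \cdot \frac{2668175}{62033} = -15 + \frac{13340875}{62033} = \frac{12410380}{62033} \approx 200.06$)
$m{\left(52,D \right)} - L = 3 - \frac{12410380}{62033} = - \frac{12224281}{62033}$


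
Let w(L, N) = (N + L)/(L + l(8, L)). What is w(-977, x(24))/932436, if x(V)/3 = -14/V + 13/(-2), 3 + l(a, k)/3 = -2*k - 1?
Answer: -121/550758864 ≈ -2.1970e-7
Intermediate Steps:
l(a, k) = -12 - 6*k (l(a, k) = -9 + 3*(-2*k - 1) = -9 + 3*(-1 - 2*k) = -9 + (-3 - 6*k) = -12 - 6*k)
x(V) = -39/2 - 42/V (x(V) = 3*(-14/V + 13/(-2)) = 3*(-14/V + 13*(-½)) = 3*(-14/V - 13/2) = 3*(-13/2 - 14/V) = -39/2 - 42/V)
w(L, N) = (L + N)/(-12 - 5*L) (w(L, N) = (N + L)/(L + (-12 - 6*L)) = (L + N)/(-12 - 5*L))
w(-977, x(24))/932436 = ((-1*(-977) - (-39/2 - 42/24))/(12 + 5*(-977)))/932436 = ((977 - (-39/2 - 42*1/24))/(12 - 4885))*(1/932436) = ((977 - (-39/2 - 7/4))/(-4873))*(1/932436) = -(977 - 1*(-85/4))/4873*(1/932436) = -(977 + 85/4)/4873*(1/932436) = -1/4873*3993/4*(1/932436) = -363/1772*1/932436 = -121/550758864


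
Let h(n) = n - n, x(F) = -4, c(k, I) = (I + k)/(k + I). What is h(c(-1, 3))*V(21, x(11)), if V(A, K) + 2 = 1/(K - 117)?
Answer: 0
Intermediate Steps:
c(k, I) = 1 (c(k, I) = (I + k)/(I + k) = 1)
h(n) = 0
V(A, K) = -2 + 1/(-117 + K) (V(A, K) = -2 + 1/(K - 117) = -2 + 1/(-117 + K))
h(c(-1, 3))*V(21, x(11)) = 0*((235 - 2*(-4))/(-117 - 4)) = 0*((235 + 8)/(-121)) = 0*(-1/121*243) = 0*(-243/121) = 0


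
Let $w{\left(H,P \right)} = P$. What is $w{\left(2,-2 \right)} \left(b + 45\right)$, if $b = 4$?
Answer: $-98$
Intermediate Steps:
$w{\left(2,-2 \right)} \left(b + 45\right) = - 2 \left(4 + 45\right) = \left(-2\right) 49 = -98$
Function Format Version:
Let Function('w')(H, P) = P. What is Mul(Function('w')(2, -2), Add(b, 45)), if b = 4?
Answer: -98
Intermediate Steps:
Mul(Function('w')(2, -2), Add(b, 45)) = Mul(-2, Add(4, 45)) = Mul(-2, 49) = -98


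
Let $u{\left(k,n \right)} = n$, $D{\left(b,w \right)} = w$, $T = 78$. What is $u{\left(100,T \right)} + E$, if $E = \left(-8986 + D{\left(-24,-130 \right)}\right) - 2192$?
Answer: $-11230$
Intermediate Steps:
$E = -11308$ ($E = \left(-8986 - 130\right) - 2192 = -9116 - 2192 = -11308$)
$u{\left(100,T \right)} + E = 78 - 11308 = -11230$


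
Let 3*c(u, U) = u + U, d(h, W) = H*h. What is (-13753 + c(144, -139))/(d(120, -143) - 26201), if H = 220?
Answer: -41254/597 ≈ -69.102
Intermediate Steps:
d(h, W) = 220*h
c(u, U) = U/3 + u/3 (c(u, U) = (u + U)/3 = (U + u)/3 = U/3 + u/3)
(-13753 + c(144, -139))/(d(120, -143) - 26201) = (-13753 + ((⅓)*(-139) + (⅓)*144))/(220*120 - 26201) = (-13753 + (-139/3 + 48))/(26400 - 26201) = (-13753 + 5/3)/199 = -41254/3*1/199 = -41254/597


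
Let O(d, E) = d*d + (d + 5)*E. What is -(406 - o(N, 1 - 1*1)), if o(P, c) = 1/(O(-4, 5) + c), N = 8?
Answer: -8525/21 ≈ -405.95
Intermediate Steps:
O(d, E) = d² + E*(5 + d) (O(d, E) = d² + (5 + d)*E = d² + E*(5 + d))
o(P, c) = 1/(21 + c) (o(P, c) = 1/(((-4)² + 5*5 + 5*(-4)) + c) = 1/((16 + 25 - 20) + c) = 1/(21 + c))
-(406 - o(N, 1 - 1*1)) = -(406 - 1/(21 + (1 - 1*1))) = -(406 - 1/(21 + (1 - 1))) = -(406 - 1/(21 + 0)) = -(406 - 1/21) = -1*8525/21 = -8525/21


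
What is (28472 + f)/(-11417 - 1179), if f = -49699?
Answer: 21227/12596 ≈ 1.6852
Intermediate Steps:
(28472 + f)/(-11417 - 1179) = (28472 - 49699)/(-11417 - 1179) = -21227/(-12596) = -21227*(-1/12596) = 21227/12596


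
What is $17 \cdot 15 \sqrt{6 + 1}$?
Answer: $255 \sqrt{7} \approx 674.67$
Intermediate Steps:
$17 \cdot 15 \sqrt{6 + 1} = 255 \sqrt{7}$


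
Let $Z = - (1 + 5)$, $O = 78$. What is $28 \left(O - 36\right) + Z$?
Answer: $1170$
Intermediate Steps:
$Z = -6$ ($Z = \left(-1\right) 6 = -6$)
$28 \left(O - 36\right) + Z = 28 \left(78 - 36\right) - 6 = 28 \cdot 42 - 6 = 1176 - 6 = 1170$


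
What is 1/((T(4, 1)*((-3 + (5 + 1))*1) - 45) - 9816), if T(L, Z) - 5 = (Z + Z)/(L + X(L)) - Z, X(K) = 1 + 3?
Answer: -4/39393 ≈ -0.00010154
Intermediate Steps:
X(K) = 4
T(L, Z) = 5 - Z + 2*Z/(4 + L) (T(L, Z) = 5 + ((Z + Z)/(L + 4) - Z) = 5 + ((2*Z)/(4 + L) - Z) = 5 + (2*Z/(4 + L) - Z) = 5 + (-Z + 2*Z/(4 + L)) = 5 - Z + 2*Z/(4 + L))
1/((T(4, 1)*((-3 + (5 + 1))*1) - 45) - 9816) = 1/((((20 - 2*1 + 5*4 - 1*4*1)/(4 + 4))*((-3 + (5 + 1))*1) - 45) - 9816) = 1/((((20 - 2 + 20 - 4)/8)*((-3 + 6)*1) - 45) - 9816) = 1/((((⅛)*34)*(3*1) - 45) - 9816) = 1/(((17/4)*3 - 45) - 9816) = 1/((51/4 - 45) - 9816) = 1/(-129/4 - 9816) = 1/(-39393/4) = -4/39393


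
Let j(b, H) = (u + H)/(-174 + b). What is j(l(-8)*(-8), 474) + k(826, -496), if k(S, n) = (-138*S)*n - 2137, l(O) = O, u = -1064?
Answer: 621895080/11 ≈ 5.6536e+7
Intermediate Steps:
k(S, n) = -2137 - 138*S*n (k(S, n) = -138*S*n - 2137 = -2137 - 138*S*n)
j(b, H) = (-1064 + H)/(-174 + b)
j(l(-8)*(-8), 474) + k(826, -496) = (-1064 + 474)/(-174 - 8*(-8)) + (-2137 - 138*826*(-496)) = -590/(-174 + 64) + (-2137 + 56538048) = -590/(-110) + 56535911 = -1/110*(-590) + 56535911 = 59/11 + 56535911 = 621895080/11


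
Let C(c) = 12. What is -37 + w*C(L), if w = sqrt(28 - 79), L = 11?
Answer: -37 + 12*I*sqrt(51) ≈ -37.0 + 85.697*I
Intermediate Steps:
w = I*sqrt(51) (w = sqrt(-51) = I*sqrt(51) ≈ 7.1414*I)
-37 + w*C(L) = -37 + (I*sqrt(51))*12 = -37 + 12*I*sqrt(51)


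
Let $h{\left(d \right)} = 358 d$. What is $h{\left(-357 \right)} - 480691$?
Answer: $-608497$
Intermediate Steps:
$h{\left(-357 \right)} - 480691 = 358 \left(-357\right) - 480691 = -127806 - 480691 = -608497$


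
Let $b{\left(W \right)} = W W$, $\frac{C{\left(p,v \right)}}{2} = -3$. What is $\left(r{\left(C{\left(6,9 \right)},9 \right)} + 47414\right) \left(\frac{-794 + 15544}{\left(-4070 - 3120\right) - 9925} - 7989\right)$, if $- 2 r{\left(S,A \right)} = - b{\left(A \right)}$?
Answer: $- \frac{2595694428973}{6846} \approx -3.7915 \cdot 10^{8}$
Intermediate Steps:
$C{\left(p,v \right)} = -6$ ($C{\left(p,v \right)} = 2 \left(-3\right) = -6$)
$b{\left(W \right)} = W^{2}$
$r{\left(S,A \right)} = \frac{A^{2}}{2}$ ($r{\left(S,A \right)} = - \frac{\left(-1\right) A^{2}}{2} = \frac{A^{2}}{2}$)
$\left(r{\left(C{\left(6,9 \right)},9 \right)} + 47414\right) \left(\frac{-794 + 15544}{\left(-4070 - 3120\right) - 9925} - 7989\right) = \left(\frac{9^{2}}{2} + 47414\right) \left(\frac{-794 + 15544}{\left(-4070 - 3120\right) - 9925} - 7989\right) = \left(\frac{1}{2} \cdot 81 + 47414\right) \left(\frac{14750}{\left(-4070 - 3120\right) - 9925} - 7989\right) = \left(\frac{81}{2} + 47414\right) \left(\frac{14750}{-7190 - 9925} - 7989\right) = \frac{94909 \left(\frac{14750}{-17115} - 7989\right)}{2} = \frac{94909 \left(14750 \left(- \frac{1}{17115}\right) - 7989\right)}{2} = \frac{94909 \left(- \frac{2950}{3423} - 7989\right)}{2} = \frac{94909}{2} \left(- \frac{27349297}{3423}\right) = - \frac{2595694428973}{6846}$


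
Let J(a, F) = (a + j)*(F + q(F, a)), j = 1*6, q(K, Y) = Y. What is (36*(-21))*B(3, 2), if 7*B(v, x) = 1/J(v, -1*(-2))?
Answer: -12/5 ≈ -2.4000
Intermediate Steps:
j = 6
J(a, F) = (6 + a)*(F + a) (J(a, F) = (a + 6)*(F + a) = (6 + a)*(F + a))
B(v, x) = 1/(7*(12 + v² + 8*v)) (B(v, x) = 1/(7*(v² + 6*(-1*(-2)) + 6*v + (-1*(-2))*v)) = 1/(7*(v² + 6*2 + 6*v + 2*v)) = 1/(7*(v² + 12 + 6*v + 2*v)) = 1/(7*(12 + v² + 8*v)))
(36*(-21))*B(3, 2) = (36*(-21))*(1/(7*(12 + 3² + 8*3))) = -108/(12 + 9 + 24) = -108/45 = -756*1/315 = -12/5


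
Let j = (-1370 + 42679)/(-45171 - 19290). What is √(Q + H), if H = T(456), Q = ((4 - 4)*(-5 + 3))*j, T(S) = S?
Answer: 2*√114 ≈ 21.354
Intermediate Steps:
j = -41309/64461 (j = 41309/(-64461) = 41309*(-1/64461) = -41309/64461 ≈ -0.64084)
Q = 0 (Q = ((4 - 4)*(-5 + 3))*(-41309/64461) = (0*(-2))*(-41309/64461) = 0*(-41309/64461) = 0)
H = 456
√(Q + H) = √(0 + 456) = √456 = 2*√114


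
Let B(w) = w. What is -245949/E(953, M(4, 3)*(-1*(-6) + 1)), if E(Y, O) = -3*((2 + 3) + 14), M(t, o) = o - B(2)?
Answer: 81983/19 ≈ 4314.9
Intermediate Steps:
M(t, o) = -2 + o (M(t, o) = o - 1*2 = o - 2 = -2 + o)
E(Y, O) = -57 (E(Y, O) = -3*(5 + 14) = -3*19 = -57)
-245949/E(953, M(4, 3)*(-1*(-6) + 1)) = -245949/(-57) = -245949*(-1/57) = 81983/19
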